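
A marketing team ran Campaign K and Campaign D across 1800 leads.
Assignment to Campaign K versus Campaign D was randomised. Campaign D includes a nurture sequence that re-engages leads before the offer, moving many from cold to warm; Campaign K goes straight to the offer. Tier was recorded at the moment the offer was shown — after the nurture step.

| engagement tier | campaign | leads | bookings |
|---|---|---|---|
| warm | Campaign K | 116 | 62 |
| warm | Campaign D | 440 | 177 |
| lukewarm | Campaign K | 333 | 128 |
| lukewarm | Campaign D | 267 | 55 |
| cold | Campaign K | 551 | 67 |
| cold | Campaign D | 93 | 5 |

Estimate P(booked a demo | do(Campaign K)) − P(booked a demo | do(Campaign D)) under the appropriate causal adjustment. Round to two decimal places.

-0.04

Engagement tier is recorded after the campaign and is itself shifted by it — it sits on the causal path from campaign to outcome. Conditioning on a mediator would strip out part of the effect we want; the pooled comparison gives the total causal effect.
The causal difference is the pooled difference: 0.257 − 0.296 = -0.039.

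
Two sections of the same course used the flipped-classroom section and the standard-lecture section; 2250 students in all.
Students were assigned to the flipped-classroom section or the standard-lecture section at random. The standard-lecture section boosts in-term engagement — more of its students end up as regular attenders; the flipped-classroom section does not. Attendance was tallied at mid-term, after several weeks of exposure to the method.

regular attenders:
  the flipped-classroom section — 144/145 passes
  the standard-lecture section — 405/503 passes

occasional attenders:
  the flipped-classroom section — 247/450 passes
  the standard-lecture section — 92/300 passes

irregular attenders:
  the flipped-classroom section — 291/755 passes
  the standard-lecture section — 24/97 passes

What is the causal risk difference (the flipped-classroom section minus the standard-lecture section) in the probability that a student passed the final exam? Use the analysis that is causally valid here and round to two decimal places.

-0.07

The mid-term attendance-specific comparison favours the flipped-classroom section throughout, but the pooled figures favour the standard-lecture section. The question is whether to condition on mid-term attendance.
Mid-term attendance here is a post-treatment variable shaped by the teaching method; conditioning on it would introduce bias rather than remove it. The overall comparison is the causal one.
The causal difference is the pooled difference: 0.505 − 0.579 = -0.074.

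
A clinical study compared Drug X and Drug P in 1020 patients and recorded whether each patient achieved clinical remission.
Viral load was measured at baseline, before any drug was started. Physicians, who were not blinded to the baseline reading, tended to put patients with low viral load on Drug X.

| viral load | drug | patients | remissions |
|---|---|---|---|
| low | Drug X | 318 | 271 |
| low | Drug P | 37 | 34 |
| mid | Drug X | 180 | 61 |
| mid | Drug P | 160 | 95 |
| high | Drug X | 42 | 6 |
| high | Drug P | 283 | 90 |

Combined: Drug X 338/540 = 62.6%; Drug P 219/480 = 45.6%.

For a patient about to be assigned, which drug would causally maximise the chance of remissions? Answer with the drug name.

Viral load is set before the drug has any effect — it is not caused by the drug — and it independently drives the outcome. That makes it a confounder, so the causal comparison is within viral load levels.
Within each level — low: 85.2% vs 91.9%; mid: 33.9% vs 59.4%; high: 14.3% vs 31.8% — Drug P is higher every time.

Drug P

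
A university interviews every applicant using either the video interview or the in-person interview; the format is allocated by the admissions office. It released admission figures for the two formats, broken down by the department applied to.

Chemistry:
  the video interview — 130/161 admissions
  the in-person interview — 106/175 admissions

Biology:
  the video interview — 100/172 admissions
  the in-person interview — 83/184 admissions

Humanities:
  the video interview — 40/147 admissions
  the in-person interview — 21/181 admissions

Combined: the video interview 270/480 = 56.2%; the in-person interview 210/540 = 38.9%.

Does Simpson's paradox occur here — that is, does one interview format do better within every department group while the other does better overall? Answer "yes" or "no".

no

Within each department level (Chemistry 80.7% vs 60.6%; Biology 58.1% vs 45.1%; Humanities 27.2% vs 11.6%), the video interview has the higher rate every time. Pooled: 56.2% vs 38.9% — the video interview has the higher rate overall. They agree.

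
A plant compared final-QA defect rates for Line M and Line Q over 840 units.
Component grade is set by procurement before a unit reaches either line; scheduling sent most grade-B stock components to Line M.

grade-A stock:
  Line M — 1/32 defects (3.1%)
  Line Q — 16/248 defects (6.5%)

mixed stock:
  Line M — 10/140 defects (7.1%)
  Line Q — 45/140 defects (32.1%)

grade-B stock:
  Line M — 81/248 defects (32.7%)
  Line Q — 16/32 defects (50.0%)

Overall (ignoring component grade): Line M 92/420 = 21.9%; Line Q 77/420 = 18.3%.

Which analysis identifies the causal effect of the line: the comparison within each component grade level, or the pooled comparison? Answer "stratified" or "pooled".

stratified

Here component grade is a common cause — it drives both which line a case falls under and the outcome. The crude comparison mixes populations; the stratum-specific rates are the causally relevant ones.
Within each level — grade-A stock: 3.1% vs 6.5%; mixed stock: 7.1% vs 32.1%; grade-B stock: 32.7% vs 50.0% — Line M is lower every time.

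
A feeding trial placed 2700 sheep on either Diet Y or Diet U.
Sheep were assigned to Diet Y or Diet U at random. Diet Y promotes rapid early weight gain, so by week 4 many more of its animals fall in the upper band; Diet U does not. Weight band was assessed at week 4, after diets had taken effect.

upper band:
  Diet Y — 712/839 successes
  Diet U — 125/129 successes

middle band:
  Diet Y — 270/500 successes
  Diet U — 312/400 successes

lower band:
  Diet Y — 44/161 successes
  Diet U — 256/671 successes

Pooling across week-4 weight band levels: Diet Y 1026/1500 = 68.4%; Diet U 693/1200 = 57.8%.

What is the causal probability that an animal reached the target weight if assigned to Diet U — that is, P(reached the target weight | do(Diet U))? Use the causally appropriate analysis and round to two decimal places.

0.58

Week-4 weight band here is a post-treatment variable shaped by the diet; conditioning on it would introduce bias rather than remove it. The overall comparison is the causal one.
So P(outcome | do(Diet U)) is just the pooled rate for Diet U: 693/1200 = 0.578.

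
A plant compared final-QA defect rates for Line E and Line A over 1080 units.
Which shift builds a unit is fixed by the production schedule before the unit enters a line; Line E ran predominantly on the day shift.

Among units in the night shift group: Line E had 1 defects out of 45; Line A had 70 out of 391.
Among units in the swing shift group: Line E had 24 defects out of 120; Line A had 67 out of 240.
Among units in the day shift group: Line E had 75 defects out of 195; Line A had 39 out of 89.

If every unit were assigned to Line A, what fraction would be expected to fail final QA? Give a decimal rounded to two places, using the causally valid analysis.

0.28

The stratified and pooled comparisons disagree (Line E wins within each shift; Line A wins overall), so the answer turns on the causal role of shift.
Here shift is a common cause — it drives both which line a case falls under and the outcome. The crude comparison mixes populations; the stratum-specific rates are the causally relevant ones.
Standardising Line A to the population shift mix: 0.404·70/391 + 0.333·67/240 + 0.263·39/89 = 0.281.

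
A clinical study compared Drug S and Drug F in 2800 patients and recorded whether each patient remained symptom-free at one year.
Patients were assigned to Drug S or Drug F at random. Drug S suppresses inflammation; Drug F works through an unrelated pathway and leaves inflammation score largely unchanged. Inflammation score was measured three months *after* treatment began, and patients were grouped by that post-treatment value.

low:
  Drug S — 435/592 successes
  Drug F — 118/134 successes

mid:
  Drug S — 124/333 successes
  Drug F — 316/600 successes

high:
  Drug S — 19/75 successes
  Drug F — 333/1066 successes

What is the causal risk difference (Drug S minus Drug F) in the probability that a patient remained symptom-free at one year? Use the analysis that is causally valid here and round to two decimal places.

+0.15

Because the drug influences inflammation score, inflammation score is a post-treatment mediator, not a confounder. Stratifying on it would bias the estimate; the causal effect is the crude pooled difference.
The causal difference is the pooled difference: 0.578 − 0.426 = +0.152.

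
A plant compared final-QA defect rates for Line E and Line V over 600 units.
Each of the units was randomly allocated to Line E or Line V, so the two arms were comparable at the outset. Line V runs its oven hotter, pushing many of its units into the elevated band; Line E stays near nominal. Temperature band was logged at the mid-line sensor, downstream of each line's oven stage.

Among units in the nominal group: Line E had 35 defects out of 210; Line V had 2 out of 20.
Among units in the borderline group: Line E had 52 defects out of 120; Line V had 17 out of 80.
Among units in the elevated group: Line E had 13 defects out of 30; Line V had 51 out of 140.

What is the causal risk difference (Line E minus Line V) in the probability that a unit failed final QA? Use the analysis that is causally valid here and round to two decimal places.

-0.01

Within every in-process temperature band level Line V has the lower rate, yet pooled Line E does — Simpson's reversal.
In-process temperature band lies on the pathway line → in-process temperature band → outcome, so adjusting for it blocks the indirect effect. For the total causal effect of line, use the unadjusted pooled rates.
The causal difference is the pooled difference: 0.278 − 0.292 = -0.014.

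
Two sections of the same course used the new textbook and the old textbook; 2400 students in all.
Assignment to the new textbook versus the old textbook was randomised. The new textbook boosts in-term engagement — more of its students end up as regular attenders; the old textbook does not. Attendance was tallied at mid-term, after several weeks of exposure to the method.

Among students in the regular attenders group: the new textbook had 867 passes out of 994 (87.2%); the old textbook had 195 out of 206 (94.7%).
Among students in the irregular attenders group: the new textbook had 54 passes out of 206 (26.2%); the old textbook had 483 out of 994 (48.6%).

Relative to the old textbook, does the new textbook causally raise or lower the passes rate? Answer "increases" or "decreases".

Within every mid-term attendance level the old textbook has the higher rate, yet pooled the new textbook does — Simpson's reversal.
The distribution of mid-term attendance is itself part of what the teaching method does — it is an intermediate outcome. Holding it fixed would remove that part of the effect; the total effect is the pooled difference.
Pooled: the new textbook 76.8% vs the old textbook 56.5%; the new textbook is higher overall.

increases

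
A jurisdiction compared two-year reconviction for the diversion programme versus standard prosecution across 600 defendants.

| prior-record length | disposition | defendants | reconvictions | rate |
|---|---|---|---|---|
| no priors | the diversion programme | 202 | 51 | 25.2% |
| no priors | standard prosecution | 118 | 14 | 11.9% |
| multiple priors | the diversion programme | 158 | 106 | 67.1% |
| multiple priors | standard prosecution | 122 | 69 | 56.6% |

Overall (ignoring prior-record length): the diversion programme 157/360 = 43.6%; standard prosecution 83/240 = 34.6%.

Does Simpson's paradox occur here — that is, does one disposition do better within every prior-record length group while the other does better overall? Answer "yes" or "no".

no

Within each prior-record length level (no priors 25.2% vs 11.9%; multiple priors 67.1% vs 56.6%), standard prosecution has the lower rate every time. Pooled: 43.6% vs 34.6% — standard prosecution has the lower rate overall. They agree.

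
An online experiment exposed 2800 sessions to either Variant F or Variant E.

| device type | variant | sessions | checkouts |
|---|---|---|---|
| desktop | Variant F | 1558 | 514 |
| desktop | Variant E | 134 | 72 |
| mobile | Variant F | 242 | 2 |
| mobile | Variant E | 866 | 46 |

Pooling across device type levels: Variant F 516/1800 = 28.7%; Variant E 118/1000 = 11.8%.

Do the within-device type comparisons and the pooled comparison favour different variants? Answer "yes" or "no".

Within each device type level (desktop 33.0% vs 53.7%; mobile 0.8% vs 5.3%), Variant E has the higher rate every time. Pooled: 28.7% vs 11.8% — Variant F has the higher rate overall. The two comparisons disagree.

yes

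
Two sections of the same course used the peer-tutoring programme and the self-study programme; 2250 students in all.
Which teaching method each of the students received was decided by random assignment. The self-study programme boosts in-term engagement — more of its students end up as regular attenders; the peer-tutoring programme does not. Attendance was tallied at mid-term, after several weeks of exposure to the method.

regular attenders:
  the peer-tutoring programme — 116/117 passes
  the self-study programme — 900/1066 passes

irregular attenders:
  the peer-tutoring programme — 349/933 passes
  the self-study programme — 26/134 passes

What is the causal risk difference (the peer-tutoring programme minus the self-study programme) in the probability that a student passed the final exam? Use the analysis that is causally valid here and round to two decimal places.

-0.33

Mid-term attendance lies on the pathway teaching method → mid-term attendance → outcome, so adjusting for it blocks the indirect effect. For the total causal effect of teaching method, use the unadjusted pooled rates.
The causal difference is the pooled difference: 0.443 − 0.772 = -0.329.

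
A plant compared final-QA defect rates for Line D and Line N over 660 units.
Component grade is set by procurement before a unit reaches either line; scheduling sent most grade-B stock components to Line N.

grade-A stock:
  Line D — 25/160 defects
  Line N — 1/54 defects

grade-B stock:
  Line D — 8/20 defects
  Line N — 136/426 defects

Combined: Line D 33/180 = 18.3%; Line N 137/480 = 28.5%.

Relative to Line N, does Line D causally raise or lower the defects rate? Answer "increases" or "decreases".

Line N is lower inside every component grade stratum but Line D is lower in aggregate. Whether to stratify depends on how component grade relates to the line.
The imbalance in component grade arose from how units were allocated, not from anything the line did; and component grade independently affects the outcome. The pooled gap is confounded — condition on component grade.
Within each level — grade-A stock: 15.6% vs 1.9%; grade-B stock: 40.0% vs 31.9% — Line N is lower every time.

increases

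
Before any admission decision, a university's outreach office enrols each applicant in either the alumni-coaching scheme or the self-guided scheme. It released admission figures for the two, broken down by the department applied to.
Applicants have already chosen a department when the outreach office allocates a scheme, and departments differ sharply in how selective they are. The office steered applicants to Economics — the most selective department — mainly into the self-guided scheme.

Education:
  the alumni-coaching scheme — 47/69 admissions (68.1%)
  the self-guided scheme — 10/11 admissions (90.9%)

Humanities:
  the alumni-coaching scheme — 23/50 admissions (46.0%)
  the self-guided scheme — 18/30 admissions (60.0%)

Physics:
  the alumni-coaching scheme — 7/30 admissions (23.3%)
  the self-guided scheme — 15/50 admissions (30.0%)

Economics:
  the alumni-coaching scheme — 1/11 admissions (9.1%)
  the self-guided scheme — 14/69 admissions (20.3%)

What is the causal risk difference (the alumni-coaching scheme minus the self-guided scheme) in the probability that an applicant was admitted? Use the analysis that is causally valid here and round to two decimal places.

Department differs across outreach schemes for reasons unrelated to any effect of the outreach scheme itself, and it separately predicts the outcome — a classic confounder. We must compare within department levels.
Adjusting over the population distribution of department: 0.250·(0.681−0.909) + 0.250·(0.460−0.600) + 0.250·(0.233−0.300) + 0.250·(0.091−0.203) = -0.137.

-0.14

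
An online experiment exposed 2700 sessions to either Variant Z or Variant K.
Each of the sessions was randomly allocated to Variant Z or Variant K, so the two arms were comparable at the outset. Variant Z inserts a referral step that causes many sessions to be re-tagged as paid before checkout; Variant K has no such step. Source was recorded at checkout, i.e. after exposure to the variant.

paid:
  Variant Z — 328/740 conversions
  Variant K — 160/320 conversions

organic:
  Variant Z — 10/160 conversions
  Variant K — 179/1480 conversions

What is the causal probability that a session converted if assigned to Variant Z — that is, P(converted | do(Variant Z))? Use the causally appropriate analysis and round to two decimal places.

Stratifying would compare variants among sessions the variants themselves sorted into traffic source groups — a form of selection on an intermediate. The unconditioned pooled rates give the total causal effect.
So P(outcome | do(Variant Z)) is just the pooled rate for Variant Z: 338/900 = 0.376.

0.38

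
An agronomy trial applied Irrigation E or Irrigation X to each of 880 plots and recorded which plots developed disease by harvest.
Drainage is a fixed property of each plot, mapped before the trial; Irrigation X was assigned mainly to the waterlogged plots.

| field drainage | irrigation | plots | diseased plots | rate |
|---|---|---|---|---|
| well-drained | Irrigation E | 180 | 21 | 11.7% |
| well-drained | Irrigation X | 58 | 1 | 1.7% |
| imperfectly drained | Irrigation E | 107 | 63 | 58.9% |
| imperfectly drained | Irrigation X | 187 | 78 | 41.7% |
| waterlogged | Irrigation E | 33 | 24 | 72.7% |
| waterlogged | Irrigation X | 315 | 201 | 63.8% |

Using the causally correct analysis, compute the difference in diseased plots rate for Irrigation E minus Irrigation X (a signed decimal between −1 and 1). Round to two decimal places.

Field drainage is set before the irrigation has any effect — it is not caused by the irrigation — and it independently drives the outcome. That makes it a confounder, so the causal comparison is within field drainage levels.
Adjusting over the population distribution of field drainage: 0.270·(0.117−0.017) + 0.334·(0.589−0.417) + 0.395·(0.727−0.638) = +0.120.

+0.12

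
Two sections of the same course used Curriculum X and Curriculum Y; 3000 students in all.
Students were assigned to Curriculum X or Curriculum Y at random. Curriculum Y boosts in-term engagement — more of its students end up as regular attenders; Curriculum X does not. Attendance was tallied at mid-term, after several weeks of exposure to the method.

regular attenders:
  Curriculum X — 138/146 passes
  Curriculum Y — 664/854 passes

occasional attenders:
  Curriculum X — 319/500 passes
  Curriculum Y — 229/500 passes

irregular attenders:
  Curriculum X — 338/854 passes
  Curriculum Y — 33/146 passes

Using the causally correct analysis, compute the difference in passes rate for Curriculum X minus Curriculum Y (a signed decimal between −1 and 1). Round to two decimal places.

-0.09

Mid-term attendance is downstream of the teaching method. One should not condition on a consequence of treatment, so the overall rates are the right comparison.
The causal difference is the pooled difference: 0.530 − 0.617 = -0.087.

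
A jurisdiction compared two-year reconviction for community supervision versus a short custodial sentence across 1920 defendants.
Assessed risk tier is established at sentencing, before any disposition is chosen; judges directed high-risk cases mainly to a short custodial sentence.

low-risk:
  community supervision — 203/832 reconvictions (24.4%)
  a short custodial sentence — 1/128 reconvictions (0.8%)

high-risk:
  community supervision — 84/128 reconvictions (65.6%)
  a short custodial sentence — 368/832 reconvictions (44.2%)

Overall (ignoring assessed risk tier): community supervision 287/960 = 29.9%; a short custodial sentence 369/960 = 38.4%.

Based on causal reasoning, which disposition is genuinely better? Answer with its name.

a short custodial sentence

Since assessed risk tier is a pre-existing factor (not a product of the disposition) and it affects the outcome on its own, it is a confounder. The stratified rates, not the pooled rate, identify the causal effect.
Within each level — low-risk: 24.4% vs 0.8%; high-risk: 65.6% vs 44.2% — a short custodial sentence is lower every time.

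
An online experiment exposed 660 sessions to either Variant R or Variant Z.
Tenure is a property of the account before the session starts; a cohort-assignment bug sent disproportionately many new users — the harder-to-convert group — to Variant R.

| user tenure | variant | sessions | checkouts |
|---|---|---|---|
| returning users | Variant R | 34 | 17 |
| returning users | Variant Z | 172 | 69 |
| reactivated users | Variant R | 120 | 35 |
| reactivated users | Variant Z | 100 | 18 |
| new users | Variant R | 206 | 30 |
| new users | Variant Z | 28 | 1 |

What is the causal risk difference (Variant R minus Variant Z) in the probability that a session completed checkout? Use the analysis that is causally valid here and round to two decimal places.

User tenure satisfies the back-door criterion: it is not a descendant of the variant, and it blocks the spurious path from variant to outcome. Adjusting for it (i.e., using the within-user tenure rates) gives the causal effect.
Adjusting over the population distribution of user tenure: 0.312·(0.500−0.401) + 0.333·(0.292−0.180) + 0.355·(0.146−0.036) = +0.107.

+0.11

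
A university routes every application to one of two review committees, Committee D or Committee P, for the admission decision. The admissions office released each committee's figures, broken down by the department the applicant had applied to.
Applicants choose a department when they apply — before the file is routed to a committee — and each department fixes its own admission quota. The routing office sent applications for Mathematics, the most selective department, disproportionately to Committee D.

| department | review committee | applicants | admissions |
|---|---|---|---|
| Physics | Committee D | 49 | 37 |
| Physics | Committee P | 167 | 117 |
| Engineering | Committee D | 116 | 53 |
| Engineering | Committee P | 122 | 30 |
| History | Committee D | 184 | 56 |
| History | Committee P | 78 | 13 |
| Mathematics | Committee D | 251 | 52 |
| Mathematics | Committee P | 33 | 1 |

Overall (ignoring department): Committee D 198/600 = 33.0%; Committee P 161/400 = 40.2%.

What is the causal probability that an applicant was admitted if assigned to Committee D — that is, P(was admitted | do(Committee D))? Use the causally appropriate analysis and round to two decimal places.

Within every department level Committee D has the higher rate, yet pooled Committee P does — Simpson's reversal.
Nothing the review committee does changes department; the imbalance is an allocation artefact. With department also predicting the outcome, the pooled figure is confounded, and the within-stratum comparison is the causal one.
Standardising Committee D to the population department mix: 0.216·37/49 + 0.238·53/116 + 0.262·56/184 + 0.284·52/251 = 0.410.

0.41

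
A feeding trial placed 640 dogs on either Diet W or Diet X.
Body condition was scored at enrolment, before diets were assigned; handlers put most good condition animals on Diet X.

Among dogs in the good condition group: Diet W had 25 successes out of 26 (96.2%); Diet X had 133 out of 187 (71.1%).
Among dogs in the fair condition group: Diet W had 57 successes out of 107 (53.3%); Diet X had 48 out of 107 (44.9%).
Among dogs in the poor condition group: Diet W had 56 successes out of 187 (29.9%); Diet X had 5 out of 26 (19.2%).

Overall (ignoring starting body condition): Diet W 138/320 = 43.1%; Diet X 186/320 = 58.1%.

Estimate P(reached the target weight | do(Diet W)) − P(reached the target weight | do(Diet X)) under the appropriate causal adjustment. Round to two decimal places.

+0.15

Nothing the diet does changes starting body condition; the imbalance is an allocation artefact. With starting body condition also predicting the outcome, the pooled figure is confounded, and the within-stratum comparison is the causal one.
Adjusting over the population distribution of starting body condition: 0.333·(0.962−0.711) + 0.334·(0.533−0.449) + 0.333·(0.299−0.192) = +0.147.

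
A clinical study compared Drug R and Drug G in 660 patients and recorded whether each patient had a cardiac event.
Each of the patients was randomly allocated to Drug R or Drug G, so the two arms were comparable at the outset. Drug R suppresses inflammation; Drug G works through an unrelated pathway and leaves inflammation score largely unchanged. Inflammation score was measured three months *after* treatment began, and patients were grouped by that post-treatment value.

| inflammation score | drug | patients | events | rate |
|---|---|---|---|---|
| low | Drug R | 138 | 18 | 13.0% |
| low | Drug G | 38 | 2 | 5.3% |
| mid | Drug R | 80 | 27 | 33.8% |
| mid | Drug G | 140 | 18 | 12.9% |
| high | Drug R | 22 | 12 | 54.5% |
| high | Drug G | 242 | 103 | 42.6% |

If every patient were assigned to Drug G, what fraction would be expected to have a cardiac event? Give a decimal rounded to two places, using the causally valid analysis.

0.29

Inflammation score is recorded after the drug and is itself shifted by it — it sits on the causal path from drug to outcome. Conditioning on a mediator would strip out part of the effect we want; the pooled comparison gives the total causal effect.
So P(outcome | do(Drug G)) is just the pooled rate for Drug G: 123/420 = 0.293.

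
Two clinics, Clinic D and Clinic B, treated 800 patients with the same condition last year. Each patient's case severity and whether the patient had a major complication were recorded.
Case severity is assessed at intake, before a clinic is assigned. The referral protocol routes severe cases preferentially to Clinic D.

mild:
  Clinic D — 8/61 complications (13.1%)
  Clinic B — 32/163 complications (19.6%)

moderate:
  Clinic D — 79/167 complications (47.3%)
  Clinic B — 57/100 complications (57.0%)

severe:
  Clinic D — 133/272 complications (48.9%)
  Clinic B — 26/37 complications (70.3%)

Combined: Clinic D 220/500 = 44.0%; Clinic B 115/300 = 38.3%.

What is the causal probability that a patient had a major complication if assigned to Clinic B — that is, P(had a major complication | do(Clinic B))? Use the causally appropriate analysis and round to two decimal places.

Clinic D is lower inside every case severity stratum but Clinic B is lower in aggregate. Whether to stratify depends on how case severity relates to the clinic.
Since case severity is a pre-existing factor (not a product of the clinic) and it affects the outcome on its own, it is a confounder. The stratified rates, not the pooled rate, identify the causal effect.
Standardising Clinic B to the population case severity mix: 0.280·32/163 + 0.334·57/100 + 0.386·26/37 = 0.517.

0.52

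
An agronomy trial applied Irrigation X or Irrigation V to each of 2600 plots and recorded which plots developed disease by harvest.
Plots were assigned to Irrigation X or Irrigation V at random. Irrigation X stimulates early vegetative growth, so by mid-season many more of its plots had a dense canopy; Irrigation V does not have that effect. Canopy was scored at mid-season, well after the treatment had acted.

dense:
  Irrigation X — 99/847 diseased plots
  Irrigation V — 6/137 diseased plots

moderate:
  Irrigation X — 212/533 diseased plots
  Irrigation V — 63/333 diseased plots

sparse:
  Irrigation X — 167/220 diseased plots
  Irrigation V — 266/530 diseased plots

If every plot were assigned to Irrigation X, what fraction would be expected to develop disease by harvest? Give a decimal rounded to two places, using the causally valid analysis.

0.30

Mid-season canopy lies on the pathway irrigation → mid-season canopy → outcome, so adjusting for it blocks the indirect effect. For the total causal effect of irrigation, use the unadjusted pooled rates.
So P(outcome | do(Irrigation X)) is just the pooled rate for Irrigation X: 478/1600 = 0.299.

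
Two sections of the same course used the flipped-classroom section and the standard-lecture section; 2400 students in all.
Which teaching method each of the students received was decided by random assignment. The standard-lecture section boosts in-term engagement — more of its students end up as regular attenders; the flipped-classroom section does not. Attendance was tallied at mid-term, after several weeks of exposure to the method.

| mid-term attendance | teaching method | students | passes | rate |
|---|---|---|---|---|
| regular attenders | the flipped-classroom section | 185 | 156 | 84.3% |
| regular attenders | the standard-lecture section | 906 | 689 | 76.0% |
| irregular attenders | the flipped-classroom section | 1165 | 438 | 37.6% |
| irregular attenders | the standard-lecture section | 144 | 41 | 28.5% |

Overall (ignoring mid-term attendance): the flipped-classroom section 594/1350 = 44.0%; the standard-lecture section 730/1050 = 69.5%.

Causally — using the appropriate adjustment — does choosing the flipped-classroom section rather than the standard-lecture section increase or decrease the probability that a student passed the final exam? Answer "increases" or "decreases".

Within every mid-term attendance level the flipped-classroom section has the higher rate, yet pooled the standard-lecture section does — Simpson's reversal.
Mid-term attendance is recorded after the teaching method and is itself shifted by it — it sits on the causal path from teaching method to outcome. Conditioning on a mediator would strip out part of the effect we want; the pooled comparison gives the total causal effect.
Pooled: the flipped-classroom section 44.0% vs the standard-lecture section 69.5%; the standard-lecture section is higher overall.

decreases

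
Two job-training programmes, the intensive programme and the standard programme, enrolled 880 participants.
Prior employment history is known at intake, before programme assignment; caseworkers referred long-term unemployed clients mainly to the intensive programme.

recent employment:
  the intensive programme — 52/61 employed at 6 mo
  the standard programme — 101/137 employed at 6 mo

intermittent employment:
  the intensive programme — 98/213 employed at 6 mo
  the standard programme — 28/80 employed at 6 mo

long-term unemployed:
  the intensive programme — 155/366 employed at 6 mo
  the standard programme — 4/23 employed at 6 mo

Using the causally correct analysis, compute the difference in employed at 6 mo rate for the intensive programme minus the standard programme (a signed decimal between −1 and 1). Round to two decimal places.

The prior employment history-specific comparison favours the intensive programme throughout, but the pooled figures favour the standard programme. The question is whether to condition on prior employment history.
Prior employment history differs across programmes for reasons unrelated to any effect of the programme itself, and it separately predicts the outcome — a classic confounder. We must compare within prior employment history levels.
Adjusting over the population distribution of prior employment history: 0.225·(0.852−0.737) + 0.333·(0.460−0.350) + 0.442·(0.423−0.174) = +0.173.

+0.17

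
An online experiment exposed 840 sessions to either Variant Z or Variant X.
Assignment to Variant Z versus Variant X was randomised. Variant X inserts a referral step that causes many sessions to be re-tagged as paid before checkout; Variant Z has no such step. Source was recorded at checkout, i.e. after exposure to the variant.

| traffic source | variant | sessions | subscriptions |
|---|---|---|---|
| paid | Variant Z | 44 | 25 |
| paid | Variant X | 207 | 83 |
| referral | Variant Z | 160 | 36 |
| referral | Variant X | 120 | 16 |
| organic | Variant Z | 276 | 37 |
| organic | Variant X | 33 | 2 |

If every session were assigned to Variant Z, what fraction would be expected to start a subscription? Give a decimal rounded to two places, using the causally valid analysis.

0.20

The stratified and pooled comparisons disagree (Variant Z wins within each traffic source; Variant X wins overall), so the answer turns on the causal role of traffic source.
Stratifying would compare variants among sessions the variants themselves sorted into traffic source groups — a form of selection on an intermediate. The unconditioned pooled rates give the total causal effect.
So P(outcome | do(Variant Z)) is just the pooled rate for Variant Z: 98/480 = 0.204.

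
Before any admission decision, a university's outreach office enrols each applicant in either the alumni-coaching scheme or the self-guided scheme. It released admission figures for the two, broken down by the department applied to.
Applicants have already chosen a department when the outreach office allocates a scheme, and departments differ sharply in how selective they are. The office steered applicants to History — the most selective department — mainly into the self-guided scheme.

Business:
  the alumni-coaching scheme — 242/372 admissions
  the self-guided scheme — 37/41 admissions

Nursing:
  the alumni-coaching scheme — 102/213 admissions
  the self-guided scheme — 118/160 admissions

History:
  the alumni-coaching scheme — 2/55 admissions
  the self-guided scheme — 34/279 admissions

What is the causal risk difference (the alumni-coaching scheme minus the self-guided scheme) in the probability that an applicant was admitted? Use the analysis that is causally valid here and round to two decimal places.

The stratified and pooled comparisons disagree (the self-guided scheme wins within each department; the alumni-coaching scheme wins overall), so the answer turns on the causal role of department.
Department differs across outreach schemes for reasons unrelated to any effect of the outreach scheme itself, and it separately predicts the outcome — a classic confounder. We must compare within department levels.
Adjusting over the population distribution of department: 0.369·(0.651−0.902) + 0.333·(0.479−0.738) + 0.298·(0.036−0.122) = -0.205.

-0.20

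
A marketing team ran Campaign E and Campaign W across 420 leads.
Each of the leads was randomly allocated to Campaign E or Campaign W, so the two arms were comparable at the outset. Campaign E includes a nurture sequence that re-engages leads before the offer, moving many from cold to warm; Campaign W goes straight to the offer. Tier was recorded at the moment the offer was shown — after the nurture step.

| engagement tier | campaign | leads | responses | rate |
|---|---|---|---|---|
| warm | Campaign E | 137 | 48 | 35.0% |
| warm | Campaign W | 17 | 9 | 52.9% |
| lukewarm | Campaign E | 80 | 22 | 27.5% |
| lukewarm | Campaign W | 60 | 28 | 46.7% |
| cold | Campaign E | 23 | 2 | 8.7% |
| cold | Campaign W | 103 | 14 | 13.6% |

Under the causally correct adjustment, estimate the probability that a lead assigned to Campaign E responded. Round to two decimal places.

Engagement tier here is a post-treatment variable shaped by the campaign; conditioning on it would introduce bias rather than remove it. The overall comparison is the causal one.
So P(outcome | do(Campaign E)) is just the pooled rate for Campaign E: 72/240 = 0.300.

0.30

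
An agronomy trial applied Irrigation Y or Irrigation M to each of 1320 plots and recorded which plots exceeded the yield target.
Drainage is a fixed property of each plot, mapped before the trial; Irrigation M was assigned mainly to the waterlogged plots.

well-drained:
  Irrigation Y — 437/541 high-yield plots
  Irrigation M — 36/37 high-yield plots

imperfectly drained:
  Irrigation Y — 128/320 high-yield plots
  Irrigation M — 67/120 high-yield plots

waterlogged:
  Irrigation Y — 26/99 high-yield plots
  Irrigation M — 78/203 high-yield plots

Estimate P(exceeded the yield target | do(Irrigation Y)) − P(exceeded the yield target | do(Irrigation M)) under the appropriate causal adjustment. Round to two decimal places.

The stratified and pooled comparisons disagree (Irrigation M wins within each field drainage; Irrigation Y wins overall), so the answer turns on the causal role of field drainage.
Field drainage is set before the irrigation has any effect — it is not caused by the irrigation — and it independently drives the outcome. That makes it a confounder, so the causal comparison is within field drainage levels.
Adjusting over the population distribution of field drainage: 0.438·(0.808−0.973) + 0.333·(0.400−0.558) + 0.229·(0.263−0.384) = -0.153.

-0.15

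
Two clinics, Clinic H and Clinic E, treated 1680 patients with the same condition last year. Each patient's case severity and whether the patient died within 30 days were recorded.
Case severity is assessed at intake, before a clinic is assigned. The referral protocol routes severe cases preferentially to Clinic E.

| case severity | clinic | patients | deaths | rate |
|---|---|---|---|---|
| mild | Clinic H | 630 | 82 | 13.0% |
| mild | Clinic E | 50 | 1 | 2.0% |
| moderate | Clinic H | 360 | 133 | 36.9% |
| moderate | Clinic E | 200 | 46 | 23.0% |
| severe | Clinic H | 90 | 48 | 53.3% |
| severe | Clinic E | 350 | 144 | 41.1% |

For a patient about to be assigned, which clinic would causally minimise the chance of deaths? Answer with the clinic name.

Clinic E

Case severity differs across clinics for reasons unrelated to any effect of the clinic itself, and it separately predicts the outcome — a classic confounder. We must compare within case severity levels.
Within each level — mild: 13.0% vs 2.0%; moderate: 36.9% vs 23.0%; severe: 53.3% vs 41.1% — Clinic E is lower every time.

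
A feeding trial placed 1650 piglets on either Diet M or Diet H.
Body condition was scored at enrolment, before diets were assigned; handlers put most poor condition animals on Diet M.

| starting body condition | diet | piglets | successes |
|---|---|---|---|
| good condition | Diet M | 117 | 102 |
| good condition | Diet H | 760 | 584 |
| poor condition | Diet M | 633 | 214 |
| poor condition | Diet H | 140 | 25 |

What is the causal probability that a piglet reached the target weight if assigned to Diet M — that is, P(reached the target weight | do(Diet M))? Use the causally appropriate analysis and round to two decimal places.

Diet M is higher inside every starting body condition stratum but Diet H is higher in aggregate. Whether to stratify depends on how starting body condition relates to the diet.
Starting body condition is set before the diet has any effect — it is not caused by the diet — and it independently drives the outcome. That makes it a confounder, so the causal comparison is within starting body condition levels.
Standardising Diet M to the population starting body condition mix: 0.532·102/117 + 0.468·214/633 = 0.622.

0.62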